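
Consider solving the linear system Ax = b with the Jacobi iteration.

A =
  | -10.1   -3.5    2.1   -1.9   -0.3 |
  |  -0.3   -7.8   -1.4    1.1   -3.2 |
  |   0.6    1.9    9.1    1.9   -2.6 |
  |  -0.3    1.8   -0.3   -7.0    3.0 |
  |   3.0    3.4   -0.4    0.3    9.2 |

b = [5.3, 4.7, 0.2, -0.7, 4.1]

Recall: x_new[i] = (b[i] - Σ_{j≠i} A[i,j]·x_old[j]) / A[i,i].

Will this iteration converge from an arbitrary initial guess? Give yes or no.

Write A = D+L+U with D = diag(-10.1, -7.8, 9.1, -7, 9.2).
Jacobi: T = -D⁻¹(L+U), T[3,1] = -(1.8)/(-7) = +0.2571; T[3,3] = 0.
  T[0,:] = [+0.0000, -0.3465, +0.2079, -0.1881, -0.0297]
  T[1,:] = [-0.0385, +0.0000, -0.1795, +0.1410, -0.4103]
  T[2,:] = [-0.0659, -0.2088, +0.0000, -0.2088, +0.2857]
  T[3,:] = [-0.0429, +0.2571, -0.0429, +0.0000, +0.4286]
  T[4,:] = [-0.3261, -0.3696, +0.0435, -0.0326, +0.0000]
eigenvalue magnitudes: 0.5102, 0.3643, 0.3643, 0.1462, 0.0382.
ρ = 0.5102; 0.5102 < 1 ⇒ converges.

yes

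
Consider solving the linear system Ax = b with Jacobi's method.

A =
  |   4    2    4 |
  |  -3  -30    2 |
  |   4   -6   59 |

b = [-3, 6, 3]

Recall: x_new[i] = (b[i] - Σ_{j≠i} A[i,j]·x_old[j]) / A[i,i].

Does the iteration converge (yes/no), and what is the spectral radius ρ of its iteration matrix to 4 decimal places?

Let D = diag(4, -30, 59); L, U the strict triangles.
T_J = -D⁻¹(L+U): T[2,1] = -(-6)/(59) = +0.1017; T[2,2] = 0.
  T[0,:] = [+0.0000  -0.5000  -1.0000]
  T[1,:] = [-0.1000  +0.0000  +0.0667]
  T[2,:] = [-0.0678  +0.1017  +0.0000]
|λ(T)| sorted: 0.3950, 0.2844, 0.1106.
ρ(T) = max|λ| = 0.3950; 0.3950 < 1 ⇒ converges.

yes, ρ = 0.3950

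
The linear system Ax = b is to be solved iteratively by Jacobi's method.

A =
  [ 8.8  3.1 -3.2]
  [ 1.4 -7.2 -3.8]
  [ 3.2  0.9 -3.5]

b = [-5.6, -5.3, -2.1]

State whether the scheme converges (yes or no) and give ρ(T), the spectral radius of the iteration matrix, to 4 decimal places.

yes, ρ = 0.6473

Split A = D + L + U, D = diag(8.8, -7.2, -3.5).
T_J = -D⁻¹(L+U): T[0,2] = -(-3.2)/(8.8) = +0.3636; T[0,0] = 0.
  T[0,:] = [+0.0000  -0.3523  +0.3636]
  T[1,:] = [+0.1944  +0.0000  -0.5278]
  T[2,:] = [+0.9143  +0.2571  +0.0000]
eigenvalue magnitudes: 0.6473, 0.5392, 0.5392.
ρ = 0.6473; 0.6473 < 1: convergent.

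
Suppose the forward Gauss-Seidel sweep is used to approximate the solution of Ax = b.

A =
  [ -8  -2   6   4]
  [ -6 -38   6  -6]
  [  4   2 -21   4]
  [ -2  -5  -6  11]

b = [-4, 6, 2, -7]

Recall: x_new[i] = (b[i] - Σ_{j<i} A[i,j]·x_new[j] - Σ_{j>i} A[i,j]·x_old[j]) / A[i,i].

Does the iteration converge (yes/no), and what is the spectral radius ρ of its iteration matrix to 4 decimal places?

yes, ρ = 0.4091

Let D = diag(-8, -38, -21, 11); L, U the strict triangles.
Gauss-Seidel: T = -(D+L)⁻¹U, row 0 first, T[0,1] = -(-2)/(-8) = -0.2500; later rows by forward substitution.
  T[0,:] = [+0.0000  -0.2500  +0.7500  +0.5000]
  T[1,:] = [+0.0000  +0.0395  +0.0395  -0.2368]
  T[2,:] = [+0.0000  -0.0439  +0.1466  +0.2632]
  T[3,:] = [+0.0000  -0.0514  +0.2343  +0.1268]
moduli |λ_i(T)| = 0.4091, 0.1233, 0.0271, 0.0000.
spectral radius ρ = 0.4091; 0.4091 < 1: convergent.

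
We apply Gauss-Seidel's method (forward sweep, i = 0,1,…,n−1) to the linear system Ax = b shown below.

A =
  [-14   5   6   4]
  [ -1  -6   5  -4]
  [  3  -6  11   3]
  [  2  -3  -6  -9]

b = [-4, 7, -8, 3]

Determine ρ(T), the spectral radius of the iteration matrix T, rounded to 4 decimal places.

Split A = D + L + U, D = diag(-14, -6, 11, -9).
Gauss-Seidel: T = -(D+L)⁻¹U, row 0 first, T[0,3] = -(4)/(-14) = +0.2857; later rows by forward substitution.
  T[0,:] = [+0.0000 +0.3571 +0.4286 +0.2857]
  T[1,:] = [+0.0000 -0.0595 +0.7619 -0.7143]
  T[2,:] = [+0.0000 -0.1299 +0.2987 -0.7403]
  T[3,:] = [+0.0000 +0.1858 -0.3579 +0.7951]
|λ(T)| sorted: 0.8441, 0.2694, 0.0793, 0.0000.
spectral radius ρ = 0.8441; 0.8441 < 1 ⇒ converges.

0.8441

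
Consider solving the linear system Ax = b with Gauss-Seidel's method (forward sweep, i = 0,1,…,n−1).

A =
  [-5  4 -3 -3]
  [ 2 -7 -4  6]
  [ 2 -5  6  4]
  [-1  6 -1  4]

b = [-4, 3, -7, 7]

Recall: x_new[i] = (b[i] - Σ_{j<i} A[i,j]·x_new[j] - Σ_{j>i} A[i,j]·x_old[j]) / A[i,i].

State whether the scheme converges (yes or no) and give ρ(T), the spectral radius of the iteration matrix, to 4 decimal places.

A = D + L + U where D = diag(-5, -7, 6, 4).
T_GS = -(D+L)⁻¹U: row 0 first, T[0,1] = -(4)/(-5) = +0.8000; later rows by forward substitution.
  T[0,:] = [+0.0000 +0.8000 -0.6000 -0.6000]
  T[1,:] = [+0.0000 +0.2286 -0.7429 +0.6857]
  T[2,:] = [+0.0000 -0.0762 -0.4190 +0.1048]
  T[3,:] = [+0.0000 -0.1619 +0.8595 -1.1524]
|roots of det(T-λI)|: 1.2194, 0.3192, 0.1957, 0.0000.
spectral radius ρ = 1.2194; 1.2194 > 1 ⇒ diverges.

no, ρ = 1.2194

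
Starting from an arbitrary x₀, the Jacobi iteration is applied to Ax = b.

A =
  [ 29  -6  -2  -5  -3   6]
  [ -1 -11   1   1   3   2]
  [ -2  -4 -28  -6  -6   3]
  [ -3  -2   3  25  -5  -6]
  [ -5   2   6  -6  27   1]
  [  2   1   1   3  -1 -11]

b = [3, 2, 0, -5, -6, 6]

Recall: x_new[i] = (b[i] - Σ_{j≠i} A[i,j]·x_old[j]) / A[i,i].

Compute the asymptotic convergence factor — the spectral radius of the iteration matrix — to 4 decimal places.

Write A = D+L+U with D = diag(29, -11, -28, 25, 27, -11).
Jacobi T = -D⁻¹(L+U): T[2,0] = -(-2)/(-28) = -0.0714; T[2,2] = 0.
  T[0,:] = [+0.0000  +0.2069  +0.0690  +0.1724  +0.1034  -0.2069]
  T[1,:] = [-0.0909  +0.0000  +0.0909  +0.0909  +0.2727  +0.1818]
  T[2,:] = [-0.0714  -0.1429  +0.0000  -0.2143  -0.2143  +0.1071]
  T[3,:] = [+0.1200  +0.0800  -0.1200  +0.0000  +0.2000  +0.2400]
  T[4,:] = [+0.1852  -0.0741  -0.2222  +0.2222  +0.0000  -0.0370]
  T[5,:] = [+0.1818  +0.0909  +0.0909  +0.2727  -0.0909  +0.0000]
|roots of det(T-λI)|: 0.5045, 0.3127, 0.3127, 0.3068, 0.2083, 0.0419.
spectral radius ρ = 0.5045; 0.5045 < 1: convergent.

0.5045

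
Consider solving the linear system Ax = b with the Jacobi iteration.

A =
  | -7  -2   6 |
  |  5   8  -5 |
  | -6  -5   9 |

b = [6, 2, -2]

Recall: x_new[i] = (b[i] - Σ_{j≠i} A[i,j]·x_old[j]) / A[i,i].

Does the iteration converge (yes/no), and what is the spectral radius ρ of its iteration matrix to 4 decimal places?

no, ρ = 1.2017

Diagonal D = diag(-7, 8, 9); L, U strict lower/upper.
Jacobi T = -D⁻¹(L+U): T[1,2] = -(-5)/(8) = +0.6250; T[1,1] = 0.
  T[0,:] = [+0.0000 -0.2857 +0.8571]
  T[1,:] = [-0.6250 +0.0000 +0.6250]
  T[2,:] = [+0.6667 +0.5556 +0.0000]
|eigenvalues of T|: 1.2017, 0.7202, 0.4815.
spectral radius ρ = 1.2017; 1.2017 > 1 ⇒ diverges.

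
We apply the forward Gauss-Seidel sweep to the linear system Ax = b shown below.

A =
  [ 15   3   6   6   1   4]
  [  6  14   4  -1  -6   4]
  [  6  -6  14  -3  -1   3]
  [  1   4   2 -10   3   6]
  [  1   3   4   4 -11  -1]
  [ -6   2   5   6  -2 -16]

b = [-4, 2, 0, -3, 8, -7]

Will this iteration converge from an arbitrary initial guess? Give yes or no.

Let D = diag(15, 14, 14, -10, -11, -16); L, U the strict triangles.
Gauss-Seidel: T = -(D+L)⁻¹U, row 0 first, T[0,5] = -(4)/(15) = -0.2667; later rows by forward substitution.
  T[0,:] = [+0.0000 -0.2000 -0.4000 -0.4000 -0.0667 -0.2667]
  T[1,:] = [+0.0000 +0.0857 -0.1143 +0.2429 +0.4571 -0.1714]
  T[2,:] = [+0.0000 +0.1224 +0.1224 +0.4898 +0.2959 -0.1735]
  T[3,:] = [+0.0000 +0.0388 -0.0612 +0.1551 +0.5354 +0.4701]
  T[4,:] = [+0.0000 +0.0638 -0.0453 +0.2644 +0.4209 -0.0541]
  T[5,:] = [+0.0000 +0.1305 +0.1567 +0.3585 +0.3228 +0.2074]
|roots of det(T-λI)|: 0.8471, 0.1957, 0.1556, 0.1556, 0.0312, 0.0000.
ρ(T) = max|λ| = 0.8471; 0.8471 < 1 ⇒ converges.

yes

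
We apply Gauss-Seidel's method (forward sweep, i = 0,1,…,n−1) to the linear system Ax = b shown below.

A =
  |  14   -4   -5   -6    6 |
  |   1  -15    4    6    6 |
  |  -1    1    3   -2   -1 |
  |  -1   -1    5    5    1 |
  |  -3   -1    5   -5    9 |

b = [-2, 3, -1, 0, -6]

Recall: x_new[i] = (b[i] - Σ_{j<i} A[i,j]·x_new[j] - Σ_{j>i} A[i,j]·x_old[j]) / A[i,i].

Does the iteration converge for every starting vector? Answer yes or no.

yes

Let D = diag(14, -15, 3, 5, 9); L, U the strict triangles.
Gauss-Seidel: T = -(D+L)⁻¹U, row 0 first, T[0,2] = -(-5)/(14) = +0.3571; later rows by forward substitution.
  T[0,:] = [+0.0000, +0.2857, +0.3571, +0.4286, -0.4286]
  T[1,:] = [+0.0000, +0.0190, +0.2905, +0.4286, +0.3714]
  T[2,:] = [+0.0000, +0.0889, +0.0222, +0.6667, +0.0667]
  T[3,:] = [+0.0000, -0.0279, +0.1073, -0.4952, -0.2781]
  T[4,:] = [+0.0000, +0.0325, +0.1986, -0.4550, -0.2931]
eigenvalue magnitudes: 0.8643, 0.1650, 0.1541, 0.1541, 0.0000.
ρ(T) = max|λ| = 0.8643; 0.8643 < 1 ⇒ converges.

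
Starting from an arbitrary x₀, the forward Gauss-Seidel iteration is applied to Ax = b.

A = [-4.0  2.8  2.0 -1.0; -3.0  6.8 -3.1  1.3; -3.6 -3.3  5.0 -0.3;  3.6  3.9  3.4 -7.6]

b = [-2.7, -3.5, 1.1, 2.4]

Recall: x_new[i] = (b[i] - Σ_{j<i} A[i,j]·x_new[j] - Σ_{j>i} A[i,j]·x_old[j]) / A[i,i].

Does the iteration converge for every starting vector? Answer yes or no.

yes

A = D + L + U where D = diag(-4, 6.8, 5, -7.6).
Gauss-Seidel: T = -(D+L)⁻¹U, row 0 first, T[0,2] = -(2)/(-4) = +0.5000; later rows by forward substitution.
  T[0,:] = [+0.0000, +0.7000, +0.5000, -0.2500]
  T[1,:] = [+0.0000, +0.3088, +0.6765, -0.3015]
  T[2,:] = [+0.0000, +0.7078, +0.8065, -0.3190]
  T[3,:] = [+0.0000, +0.8067, +0.9448, -0.4158]
|eigenvalues of T|: 0.8804, 0.1015, 0.1015, 0.0000.
ρ(T) = max|λ| = 0.8804; 0.8804 < 1, so it converges for any x₀.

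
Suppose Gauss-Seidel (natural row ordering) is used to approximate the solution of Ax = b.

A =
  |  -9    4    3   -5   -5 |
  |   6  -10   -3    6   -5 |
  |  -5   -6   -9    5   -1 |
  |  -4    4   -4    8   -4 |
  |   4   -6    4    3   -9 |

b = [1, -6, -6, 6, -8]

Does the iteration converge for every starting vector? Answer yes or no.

no

Let D = diag(-9, -10, -9, 8, -9); L, U the strict triangles.
T_GS = -(D+L)⁻¹U: row 0 first, T[0,1] = -(4)/(-9) = +0.4444; later rows by forward substitution.
  T[0,:] = [+0.0000, +0.4444, +0.3333, -0.5556, -0.5556]
  T[1,:] = [+0.0000, +0.2667, -0.1000, +0.2667, -0.8333]
  T[2,:] = [+0.0000, -0.4247, -0.1185, +0.6864, +0.7531]
  T[3,:] = [+0.0000, -0.1235, +0.1574, -0.0679, +1.0154]
  T[4,:] = [+0.0000, -0.2102, +0.2146, -0.1422, +0.9818]
|roots of det(T-λI)|: 1.2588, 0.2483, 0.2483, 0.2121, 0.0000.
spectral radius ρ = 1.2588; 1.2588 > 1, so it fails to converge.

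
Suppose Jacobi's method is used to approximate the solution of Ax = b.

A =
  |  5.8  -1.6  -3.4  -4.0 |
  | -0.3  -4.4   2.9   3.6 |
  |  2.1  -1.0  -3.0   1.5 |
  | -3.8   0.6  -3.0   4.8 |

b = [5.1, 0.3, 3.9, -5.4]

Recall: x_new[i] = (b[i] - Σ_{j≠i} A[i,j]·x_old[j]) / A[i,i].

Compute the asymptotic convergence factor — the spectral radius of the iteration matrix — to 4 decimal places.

1.2505

Split A = D + L + U, D = diag(5.8, -4.4, -3, 4.8).
T_J = -D⁻¹(L+U): T[0,1] = -(-1.6)/(5.8) = +0.2759; T[0,0] = 0.
  T[0,:] = [+0.0000 +0.2759 +0.5862 +0.6897]
  T[1,:] = [-0.0682 +0.0000 +0.6591 +0.8182]
  T[2,:] = [+0.7000 -0.3333 +0.0000 +0.5000]
  T[3,:] = [+0.7917 -0.1250 +0.6250 +0.0000]
|roots of det(T-λI)|: 1.2505, 0.6015, 0.4952, 0.4952.
ρ(T) = max|λ| = 1.2505; 1.2505 > 1, so it fails to converge.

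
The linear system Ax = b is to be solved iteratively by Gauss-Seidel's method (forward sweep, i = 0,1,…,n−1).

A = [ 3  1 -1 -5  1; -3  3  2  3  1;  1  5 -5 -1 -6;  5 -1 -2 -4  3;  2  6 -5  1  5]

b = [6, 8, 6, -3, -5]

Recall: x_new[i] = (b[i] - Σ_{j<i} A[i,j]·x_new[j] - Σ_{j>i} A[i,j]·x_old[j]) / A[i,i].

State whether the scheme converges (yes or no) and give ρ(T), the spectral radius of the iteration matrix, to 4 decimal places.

Diagonal D = diag(3, 3, -5, -4, 5); L, U strict lower/upper.
GS T = -(D+L)⁻¹U: row 0 first, T[0,2] = -(-1)/(3) = +0.3333; later rows by forward substitution.
  T[0,:] = [+0.0000, -0.3333, +0.3333, +1.6667, -0.3333]
  T[1,:] = [+0.0000, -0.3333, -0.3333, +0.6667, -0.6667]
  T[2,:] = [+0.0000, -0.4000, -0.2667, +0.8000, -1.9333]
  T[3,:] = [+0.0000, -0.1333, +0.6333, +1.5167, +1.4667]
  T[4,:] = [+0.0000, +0.1600, -0.1267, -0.9700, -1.2933]
|roots of det(T-λI)|: 1.4339, 1.1446, 1.1446, 0.0071, 0.0000.
ρ = 1.4339; 1.4339 > 1 ⇒ diverges.

no, ρ = 1.4339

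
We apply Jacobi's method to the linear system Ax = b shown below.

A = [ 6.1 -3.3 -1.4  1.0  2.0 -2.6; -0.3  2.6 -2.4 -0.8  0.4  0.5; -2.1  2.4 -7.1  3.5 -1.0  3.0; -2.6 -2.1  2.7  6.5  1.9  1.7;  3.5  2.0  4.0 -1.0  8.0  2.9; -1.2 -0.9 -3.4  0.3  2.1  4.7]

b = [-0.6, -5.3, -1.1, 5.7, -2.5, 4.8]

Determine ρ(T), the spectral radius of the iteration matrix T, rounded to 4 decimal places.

1.1679

Split A = D + L + U, D = diag(6.1, 2.6, -7.1, 6.5, 8, 4.7).
Jacobi: T = -D⁻¹(L+U), T[5,2] = -(-3.4)/(4.7) = +0.7234; T[5,5] = 0.
  T[0,:] = [+0.0000 +0.5410 +0.2295 -0.1639 -0.3279 +0.4262]
  T[1,:] = [+0.1154 +0.0000 +0.9231 +0.3077 -0.1538 -0.1923]
  T[2,:] = [-0.2958 +0.3380 +0.0000 +0.4930 -0.1408 +0.4225]
  T[3,:] = [+0.4000 +0.3231 -0.4154 +0.0000 -0.2923 -0.2615]
  T[4,:] = [-0.4375 -0.2500 -0.5000 +0.1250 +0.0000 -0.3625]
  T[5,:] = [+0.2553 +0.1915 +0.7234 -0.0638 -0.4468 +0.0000]
moduli |λ_i(T)| = 1.1679, 0.8893, 0.5472, 0.5472, 0.4655, 0.2062.
ρ = 1.1679; 1.1679 > 1 ⇒ diverges.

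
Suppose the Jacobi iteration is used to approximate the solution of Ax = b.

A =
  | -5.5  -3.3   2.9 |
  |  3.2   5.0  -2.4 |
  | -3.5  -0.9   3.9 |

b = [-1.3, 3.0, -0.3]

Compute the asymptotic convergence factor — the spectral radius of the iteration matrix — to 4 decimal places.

1.1255

Let D = diag(-5.5, 5, 3.9); L, U the strict triangles.
T_J = -D⁻¹(L+U): T[2,0] = -(-3.5)/(3.9) = +0.8974; T[2,2] = 0.
  T[0,:] = [+0.0000  -0.6000  +0.5273]
  T[1,:] = [-0.6400  +0.0000  +0.4800]
  T[2,:] = [+0.8974  +0.2308  +0.0000]
eigenvalue magnitudes: 1.1255, 0.6964, 0.4291.
ρ = 1.1255; 1.1255 > 1, so it fails to converge.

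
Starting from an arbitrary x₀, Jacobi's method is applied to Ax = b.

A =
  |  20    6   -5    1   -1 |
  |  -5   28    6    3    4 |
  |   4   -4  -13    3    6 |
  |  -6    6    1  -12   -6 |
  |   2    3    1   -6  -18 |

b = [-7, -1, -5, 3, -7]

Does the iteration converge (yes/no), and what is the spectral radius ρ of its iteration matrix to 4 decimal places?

Split A = D + L + U, D = diag(20, 28, -13, -12, -18).
Jacobi T = -D⁻¹(L+U): T[0,3] = -(1)/(20) = -0.0500; T[0,0] = 0.
  T[0,:] = [+0.0000  -0.3000  +0.2500  -0.0500  +0.0500]
  T[1,:] = [+0.1786  +0.0000  -0.2143  -0.1071  -0.1429]
  T[2,:] = [+0.3077  -0.3077  +0.0000  +0.2308  +0.4615]
  T[3,:] = [-0.5000  +0.5000  +0.0833  +0.0000  -0.5000]
  T[4,:] = [+0.1111  +0.1667  +0.0556  -0.3333  +0.0000]
|λ(T)| sorted: 0.6387, 0.5404, 0.3150, 0.3150, 0.0780.
ρ(T) = max|λ| = 0.6387; 0.6387 < 1 ⇒ converges.

yes, ρ = 0.6387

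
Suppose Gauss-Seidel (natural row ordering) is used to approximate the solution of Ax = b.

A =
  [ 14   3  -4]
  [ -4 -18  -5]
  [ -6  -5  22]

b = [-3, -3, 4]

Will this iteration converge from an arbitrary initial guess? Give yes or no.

Split A = D + L + U, D = diag(14, -18, 22).
GS T = -(D+L)⁻¹U: row 0 first, T[0,2] = -(-4)/(14) = +0.2857; later rows by forward substitution.
  T[0,:] = [+0.0000, -0.2143, +0.2857]
  T[1,:] = [+0.0000, +0.0476, -0.3413]
  T[2,:] = [+0.0000, -0.0476, +0.0004]
|roots of det(T-λI)|: 0.1536, 0.1057, 0.0000.
ρ(T) = max|λ| = 0.1536; 0.1536 < 1: convergent.

yes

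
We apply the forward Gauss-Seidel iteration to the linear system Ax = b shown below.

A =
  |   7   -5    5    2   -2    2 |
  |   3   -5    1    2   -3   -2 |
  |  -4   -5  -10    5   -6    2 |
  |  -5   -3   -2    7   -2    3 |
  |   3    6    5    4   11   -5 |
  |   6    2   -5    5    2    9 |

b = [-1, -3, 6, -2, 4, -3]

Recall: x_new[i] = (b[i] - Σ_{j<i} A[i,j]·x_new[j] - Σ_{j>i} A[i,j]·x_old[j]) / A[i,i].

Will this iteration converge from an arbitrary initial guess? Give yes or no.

no

Write A = D+L+U with D = diag(7, -5, -10, 7, 11, 9).
Gauss-Seidel: T = -(D+L)⁻¹U, row 0 first, T[0,5] = -(2)/(7) = -0.2857; later rows by forward substitution.
  T[0,:] = [+0.0000 +0.7143 -0.7143 -0.2857 +0.2857 -0.2857]
  T[1,:] = [+0.0000 +0.4286 -0.2286 +0.2286 -0.4286 -0.5714]
  T[2,:] = [+0.0000 -0.5000 +0.4000 +0.5000 -0.5000 +0.6000]
  T[3,:] = [+0.0000 +0.5510 -0.4939 +0.0367 +0.1633 -0.7061]
  T[4,:] = [+0.0000 -0.4017 +0.3173 -0.2874 +0.3237 +0.8282]
  T[5,:] = [+0.0000 -1.0661 +0.9531 +0.4609 -0.5357 +0.8590]
|eigenvalues of T|: 1.3169, 0.5580, 0.5580, 0.2155, 0.0700, 0.0000.
ρ = 1.3169; 1.3169 > 1 ⇒ diverges.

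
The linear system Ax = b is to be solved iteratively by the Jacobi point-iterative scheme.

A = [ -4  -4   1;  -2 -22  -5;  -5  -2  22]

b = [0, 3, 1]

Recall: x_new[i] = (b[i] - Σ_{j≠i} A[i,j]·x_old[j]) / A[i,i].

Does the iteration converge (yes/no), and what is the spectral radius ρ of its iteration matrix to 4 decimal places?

yes, ρ = 0.4800

Let D = diag(-4, -22, 22); L, U the strict triangles.
T_J = -D⁻¹(L+U): T[1,2] = -(-5)/(-22) = -0.2273; T[1,1] = 0.
  T[0,:] = [+0.0000 -1.0000 +0.2500]
  T[1,:] = [-0.0909 +0.0000 -0.2273]
  T[2,:] = [+0.2273 +0.0909 +0.0000]
moduli |λ_i(T)| = 0.4800, 0.3214, 0.3214.
spectral radius ρ = 0.4800; 0.4800 < 1: convergent.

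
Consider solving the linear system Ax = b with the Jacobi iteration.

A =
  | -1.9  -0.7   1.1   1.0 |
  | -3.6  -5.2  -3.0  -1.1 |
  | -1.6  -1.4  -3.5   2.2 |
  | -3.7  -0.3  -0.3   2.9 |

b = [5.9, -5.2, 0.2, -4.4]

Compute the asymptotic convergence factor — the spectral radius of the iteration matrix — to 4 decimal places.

1.1931

A = D + L + U where D = diag(-1.9, -5.2, -3.5, 2.9).
Jacobi: T = -D⁻¹(L+U), T[2,3] = -(2.2)/(-3.5) = +0.6286; T[2,2] = 0.
  T[0,:] = [+0.0000  -0.3684  +0.5789  +0.5263]
  T[1,:] = [-0.6923  +0.0000  -0.5769  -0.2115]
  T[2,:] = [-0.4571  -0.4000  +0.0000  +0.6286]
  T[3,:] = [+1.2759  +0.1034  +0.1034  +0.0000]
|λ(T)| sorted: 1.1931, 0.5880, 0.5880, 0.1341.
ρ(T) = max|λ| = 1.1931; 1.1931 > 1, so it fails to converge.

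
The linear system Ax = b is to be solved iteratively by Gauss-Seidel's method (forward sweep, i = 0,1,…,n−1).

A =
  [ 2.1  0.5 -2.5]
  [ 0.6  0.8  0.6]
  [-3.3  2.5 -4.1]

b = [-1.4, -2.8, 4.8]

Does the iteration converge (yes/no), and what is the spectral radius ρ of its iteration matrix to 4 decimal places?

no, ρ = 1.6966

Let D = diag(2.1, 0.8, -4.1); L, U the strict triangles.
T_GS = -(D+L)⁻¹U: row 0 first, T[0,2] = -(-2.5)/(2.1) = +1.1905; later rows by forward substitution.
  T[0,:] = [+0.0000, -0.2381, +1.1905]
  T[1,:] = [+0.0000, +0.1786, -1.6429]
  T[2,:] = [+0.0000, +0.3005, -1.9599]
|λ(T)| sorted: 1.6966, 0.0847, 0.0000.
ρ(T) = max|λ| = 1.6966; 1.6966 > 1 ⇒ diverges.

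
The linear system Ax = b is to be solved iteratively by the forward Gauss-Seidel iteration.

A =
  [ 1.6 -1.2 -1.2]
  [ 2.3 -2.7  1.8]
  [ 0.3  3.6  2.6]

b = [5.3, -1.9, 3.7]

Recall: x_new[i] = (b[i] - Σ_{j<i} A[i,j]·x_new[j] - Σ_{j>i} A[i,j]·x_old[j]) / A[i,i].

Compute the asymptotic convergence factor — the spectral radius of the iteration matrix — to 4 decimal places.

Let D = diag(1.6, -2.7, 2.6); L, U the strict triangles.
GS T = -(D+L)⁻¹U: row 0 first, T[0,1] = -(-1.2)/(1.6) = +0.7500; later rows by forward substitution.
  T[0,:] = [+0.0000 +0.7500 +0.7500]
  T[1,:] = [+0.0000 +0.6389 +1.3056]
  T[2,:] = [+0.0000 -0.9712 -1.8942]
moduli |λ_i(T)| = 1.2076, 0.0478, 0.0000.
ρ(T) = max|λ| = 1.2076; 1.2076 > 1 ⇒ diverges.

1.2076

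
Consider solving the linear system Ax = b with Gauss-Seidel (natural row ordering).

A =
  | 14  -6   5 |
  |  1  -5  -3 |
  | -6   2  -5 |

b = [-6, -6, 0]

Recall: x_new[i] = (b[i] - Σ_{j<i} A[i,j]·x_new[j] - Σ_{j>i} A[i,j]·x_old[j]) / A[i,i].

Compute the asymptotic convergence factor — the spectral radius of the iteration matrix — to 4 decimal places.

Let D = diag(14, -5, -5); L, U the strict triangles.
GS T = -(D+L)⁻¹U: row 0 first, T[0,2] = -(5)/(14) = -0.3571; later rows by forward substitution.
  T[0,:] = [+0.0000, +0.4286, -0.3571]
  T[1,:] = [+0.0000, +0.0857, -0.6714]
  T[2,:] = [+0.0000, -0.4800, +0.1600]
eigenvalue magnitudes: 0.6918, 0.4461, 0.0000.
ρ(T) = max|λ| = 0.6918; 0.6918 < 1 ⇒ converges.

0.6918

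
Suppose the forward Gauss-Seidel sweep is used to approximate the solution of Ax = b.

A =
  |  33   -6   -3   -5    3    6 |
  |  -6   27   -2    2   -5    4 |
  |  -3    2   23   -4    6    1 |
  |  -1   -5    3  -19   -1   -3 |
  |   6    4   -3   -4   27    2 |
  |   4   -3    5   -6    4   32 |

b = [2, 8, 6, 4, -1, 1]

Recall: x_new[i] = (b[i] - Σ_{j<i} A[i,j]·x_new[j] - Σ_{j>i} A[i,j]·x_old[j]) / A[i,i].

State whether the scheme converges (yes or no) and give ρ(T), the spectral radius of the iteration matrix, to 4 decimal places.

yes, ρ = 0.1607

Write A = D+L+U with D = diag(33, 27, 23, -19, 27, 32).
GS T = -(D+L)⁻¹U: row 0 first, T[0,1] = -(-6)/(33) = +0.1818; later rows by forward substitution.
  T[0,:] = [+0.0000, +0.1818, +0.0909, +0.1515, -0.0909, -0.1818]
  T[1,:] = [+0.0000, +0.0404, +0.0943, -0.0404, +0.1650, -0.1886]
  T[2,:] = [+0.0000, +0.0202, +0.0037, +0.1972, -0.2871, -0.0508]
  T[3,:] = [+0.0000, -0.0170, -0.0290, +0.0338, -0.1366, -0.1067]
  T[4,:] = [+0.0000, -0.0467, -0.0381, -0.0008, -0.0564, -0.0272]
  T[5,:] = [+0.0000, -0.0195, -0.0038, -0.0471, +0.0531, -0.0036]
moduli |λ_i(T)| = 0.1607, 0.0914, 0.0914, 0.0721, 0.0118, 0.0000.
ρ = 0.1607; 0.1607 < 1: convergent.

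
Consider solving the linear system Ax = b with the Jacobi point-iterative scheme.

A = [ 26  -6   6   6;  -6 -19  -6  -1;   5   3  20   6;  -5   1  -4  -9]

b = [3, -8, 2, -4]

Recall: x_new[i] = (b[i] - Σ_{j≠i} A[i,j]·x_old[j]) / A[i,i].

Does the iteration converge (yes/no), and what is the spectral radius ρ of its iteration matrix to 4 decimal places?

yes, ρ = 0.5695

A = D + L + U where D = diag(26, -19, 20, -9).
T_J = -D⁻¹(L+U): T[0,2] = -(6)/(26) = -0.2308; T[0,0] = 0.
  T[0,:] = [+0.0000, +0.2308, -0.2308, -0.2308]
  T[1,:] = [-0.3158, +0.0000, -0.3158, -0.0526]
  T[2,:] = [-0.2500, -0.1500, +0.0000, -0.3000]
  T[3,:] = [-0.5556, +0.1111, -0.4444, +0.0000]
|λ(T)| sorted: 0.5695, 0.3447, 0.3447, 0.1196.
spectral radius ρ = 0.5695; 0.5695 < 1: convergent.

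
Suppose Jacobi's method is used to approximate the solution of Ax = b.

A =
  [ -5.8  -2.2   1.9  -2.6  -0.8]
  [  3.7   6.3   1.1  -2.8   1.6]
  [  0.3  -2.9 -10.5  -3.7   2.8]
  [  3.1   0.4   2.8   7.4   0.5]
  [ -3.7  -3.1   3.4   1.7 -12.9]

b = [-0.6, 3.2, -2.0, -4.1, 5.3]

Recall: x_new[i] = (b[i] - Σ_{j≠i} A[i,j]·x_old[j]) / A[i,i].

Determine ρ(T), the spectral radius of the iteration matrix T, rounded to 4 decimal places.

0.9148

Write A = D+L+U with D = diag(-5.8, 6.3, -10.5, 7.4, -12.9).
T_J = -D⁻¹(L+U): T[3,4] = -(0.5)/(7.4) = -0.0676; T[3,3] = 0.
  T[0,:] = [+0.0000, -0.3793, +0.3276, -0.4483, -0.1379]
  T[1,:] = [-0.5873, +0.0000, -0.1746, +0.4444, -0.2540]
  T[2,:] = [+0.0286, -0.2762, +0.0000, -0.3524, +0.2667]
  T[3,:] = [-0.4189, -0.0541, -0.3784, +0.0000, -0.0676]
  T[4,:] = [-0.2868, -0.2403, +0.2636, +0.1318, +0.0000]
|eigenvalues of T|: 0.9148, 0.5757, 0.5757, 0.2362, 0.0339.
ρ = 0.9148; 0.9148 < 1: convergent.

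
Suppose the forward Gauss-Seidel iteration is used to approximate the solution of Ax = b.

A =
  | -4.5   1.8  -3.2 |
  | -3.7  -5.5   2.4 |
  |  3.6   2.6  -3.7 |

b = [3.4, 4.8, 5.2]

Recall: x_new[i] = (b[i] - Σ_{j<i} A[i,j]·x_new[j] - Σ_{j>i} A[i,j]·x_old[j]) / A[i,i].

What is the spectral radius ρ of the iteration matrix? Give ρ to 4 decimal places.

Let D = diag(-4.5, -5.5, -3.7); L, U the strict triangles.
Gauss-Seidel: T = -(D+L)⁻¹U, row 0 first, T[0,2] = -(-3.2)/(-4.5) = -0.7111; later rows by forward substitution.
  T[0,:] = [+0.0000  +0.4000  -0.7111]
  T[1,:] = [+0.0000  -0.2691  +0.9147]
  T[2,:] = [+0.0000  +0.2001  -0.0491]
|eigenvalues of T|: 0.6008, 0.2827, 0.0000.
spectral radius ρ = 0.6008; 0.6008 < 1: convergent.

0.6008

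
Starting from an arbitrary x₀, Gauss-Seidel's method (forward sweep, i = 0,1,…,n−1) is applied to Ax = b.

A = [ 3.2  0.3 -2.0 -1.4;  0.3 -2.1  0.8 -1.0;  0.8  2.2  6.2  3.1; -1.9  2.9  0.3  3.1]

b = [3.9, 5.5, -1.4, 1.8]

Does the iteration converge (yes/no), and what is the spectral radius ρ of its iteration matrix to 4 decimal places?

A = D + L + U where D = diag(3.2, -2.1, 6.2, 3.1).
T_GS = -(D+L)⁻¹U: row 0 first, T[0,2] = -(-2)/(3.2) = +0.6250; later rows by forward substitution.
  T[0,:] = [+0.0000  -0.0938  +0.6250  +0.4375]
  T[1,:] = [+0.0000  -0.0134  +0.4702  -0.4137]
  T[2,:] = [+0.0000  +0.0168  -0.2475  -0.4097]
  T[3,:] = [+0.0000  -0.0466  -0.0329  +0.6948]
|λ(T)| sorted: 0.7464, 0.2550, 0.0575, 0.0000.
ρ(T) = max|λ| = 0.7464; 0.7464 < 1 ⇒ converges.

yes, ρ = 0.7464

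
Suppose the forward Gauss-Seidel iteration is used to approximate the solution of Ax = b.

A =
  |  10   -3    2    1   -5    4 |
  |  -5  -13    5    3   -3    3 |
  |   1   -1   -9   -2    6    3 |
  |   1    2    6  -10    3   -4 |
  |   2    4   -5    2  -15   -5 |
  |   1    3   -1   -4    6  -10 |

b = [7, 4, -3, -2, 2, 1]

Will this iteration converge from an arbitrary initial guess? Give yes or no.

Diagonal D = diag(10, -13, -9, -10, -15, -10); L, U strict lower/upper.
GS T = -(D+L)⁻¹U: row 0 first, T[0,2] = -(2)/(10) = -0.2000; later rows by forward substitution.
  T[0,:] = [+0.0000, +0.3000, -0.2000, -0.1000, +0.5000, -0.4000]
  T[1,:] = [+0.0000, -0.1154, +0.4615, +0.2692, -0.4231, +0.3846]
  T[2,:] = [+0.0000, +0.0462, -0.0735, -0.2632, +0.7692, +0.2462]
  T[3,:] = [+0.0000, +0.0346, +0.0282, -0.1141, +0.7269, -0.2154]
  T[4,:] = [+0.0000, -0.0015, +0.1247, +0.1310, -0.2056, -0.3949]
  T[5,:] = [+0.0000, -0.0240, +0.1893, +0.2213, -0.5680, -0.1000]
|λ(T)| sorted: 0.9334, 0.2075, 0.2075, 0.1095, 0.0583, 0.0000.
ρ = 0.9334; 0.9334 < 1, so it converges for any x₀.

yes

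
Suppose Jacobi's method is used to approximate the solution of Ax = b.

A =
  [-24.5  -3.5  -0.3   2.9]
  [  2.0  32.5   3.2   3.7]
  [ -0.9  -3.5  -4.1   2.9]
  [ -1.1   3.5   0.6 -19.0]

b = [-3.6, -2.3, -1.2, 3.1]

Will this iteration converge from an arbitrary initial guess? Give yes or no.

yes

Write A = D+L+U with D = diag(-24.5, 32.5, -4.1, -19).
Jacobi T = -D⁻¹(L+U): T[2,1] = -(-3.5)/(-4.1) = -0.8537; T[2,2] = 0.
  T[0,:] = [+0.0000, -0.1429, -0.0122, +0.1184]
  T[1,:] = [-0.0615, +0.0000, -0.0985, -0.1138]
  T[2,:] = [-0.2195, -0.8537, +0.0000, +0.7073]
  T[3,:] = [-0.0579, +0.1842, +0.0316, +0.0000]
|λ(T)| sorted: 0.3710, 0.1780, 0.1780, 0.0495.
spectral radius ρ = 0.3710; 0.3710 < 1, so it converges for any x₀.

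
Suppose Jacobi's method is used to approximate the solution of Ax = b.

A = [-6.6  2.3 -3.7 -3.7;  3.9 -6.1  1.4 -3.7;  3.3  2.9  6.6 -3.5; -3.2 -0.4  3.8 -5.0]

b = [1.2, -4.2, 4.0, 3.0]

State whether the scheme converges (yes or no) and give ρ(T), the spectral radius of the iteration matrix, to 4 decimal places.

Let D = diag(-6.6, -6.1, 6.6, -5); L, U the strict triangles.
Jacobi: T = -D⁻¹(L+U), T[0,2] = -(-3.7)/(-6.6) = -0.5606; T[0,0] = 0.
  T[0,:] = [+0.0000, +0.3485, -0.5606, -0.5606]
  T[1,:] = [+0.6393, +0.0000, +0.2295, -0.6066]
  T[2,:] = [-0.5000, -0.4394, +0.0000, +0.5303]
  T[3,:] = [-0.6400, -0.0800, +0.7600, +0.0000]
|eigenvalues of T|: 1.3963, 0.5680, 0.5162, 0.5162.
ρ(T) = max|λ| = 1.3963; 1.3963 > 1, so it fails to converge.

no, ρ = 1.3963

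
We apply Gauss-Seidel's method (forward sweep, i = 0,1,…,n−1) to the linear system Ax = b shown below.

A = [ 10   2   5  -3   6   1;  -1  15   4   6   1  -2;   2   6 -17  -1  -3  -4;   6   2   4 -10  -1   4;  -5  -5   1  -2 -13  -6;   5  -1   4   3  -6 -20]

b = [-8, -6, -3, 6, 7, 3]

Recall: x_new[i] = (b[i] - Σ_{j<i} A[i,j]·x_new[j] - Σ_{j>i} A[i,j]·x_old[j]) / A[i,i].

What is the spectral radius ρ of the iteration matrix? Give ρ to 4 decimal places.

0.7894

Let D = diag(10, 15, -17, -10, -13, -20); L, U the strict triangles.
T_GS = -(D+L)⁻¹U: row 0 first, T[0,5] = -(1)/(10) = -0.1000; later rows by forward substitution.
  T[0,:] = [+0.0000 -0.2000 -0.5000 +0.3000 -0.6000 -0.1000]
  T[1,:] = [+0.0000 -0.0133 -0.3000 -0.3800 -0.1067 +0.1267]
  T[2,:] = [+0.0000 -0.0282 -0.1647 -0.1576 -0.2847 -0.2024]
  T[3,:] = [+0.0000 -0.1340 -0.4259 +0.0409 -0.5952 +0.2844]
  T[4,:] = [+0.0000 +0.1005 +0.3605 +0.0123 +0.3415 -0.5311]
  T[5,:] = [+0.0000 -0.1052 -0.3150 +0.0649 -0.3933 +0.1302]
|roots of det(T-λI)|: 0.7894, 0.3704, 0.1395, 0.1395, 0.0064, 0.0000.
ρ(T) = max|λ| = 0.7894; 0.7894 < 1: convergent.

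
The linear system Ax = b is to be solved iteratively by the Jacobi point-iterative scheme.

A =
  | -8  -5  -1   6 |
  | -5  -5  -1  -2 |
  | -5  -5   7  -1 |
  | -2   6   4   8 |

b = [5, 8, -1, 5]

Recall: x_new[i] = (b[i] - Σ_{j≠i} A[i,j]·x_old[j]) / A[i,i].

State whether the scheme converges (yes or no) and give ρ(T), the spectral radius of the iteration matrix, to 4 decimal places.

no, ρ = 1.2595

Write A = D+L+U with D = diag(-8, -5, 7, 8).
Jacobi T = -D⁻¹(L+U): T[2,0] = -(-5)/(7) = +0.7143; T[2,2] = 0.
  T[0,:] = [+0.0000 -0.6250 -0.1250 +0.7500]
  T[1,:] = [-1.0000 +0.0000 -0.2000 -0.4000]
  T[2,:] = [+0.7143 +0.7143 +0.0000 +0.1429]
  T[3,:] = [+0.2500 -0.7500 -0.5000 +0.0000]
moduli |λ_i(T)| = 1.2595, 0.7267, 0.6247, 0.6247.
spectral radius ρ = 1.2595; 1.2595 > 1 ⇒ diverges.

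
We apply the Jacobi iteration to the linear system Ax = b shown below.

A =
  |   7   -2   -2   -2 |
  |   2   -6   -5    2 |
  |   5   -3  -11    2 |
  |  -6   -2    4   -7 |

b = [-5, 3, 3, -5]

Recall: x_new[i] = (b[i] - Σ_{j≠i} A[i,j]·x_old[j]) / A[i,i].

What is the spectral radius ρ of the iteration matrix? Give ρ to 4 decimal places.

Write A = D+L+U with D = diag(7, -6, -11, -7).
Jacobi T = -D⁻¹(L+U): T[3,2] = -(4)/(-7) = +0.5714; T[3,3] = 0.
  T[0,:] = [+0.0000  +0.2857  +0.2857  +0.2857]
  T[1,:] = [+0.3333  +0.0000  -0.8333  +0.3333]
  T[2,:] = [+0.4545  -0.2727  +0.0000  +0.1818]
  T[3,:] = [-0.8571  -0.2857  +0.5714  +0.0000]
|λ(T)| sorted: 0.8369, 0.5732, 0.5732, 0.5578.
spectral radius ρ = 0.8369; 0.8369 < 1, so it converges for any x₀.

0.8369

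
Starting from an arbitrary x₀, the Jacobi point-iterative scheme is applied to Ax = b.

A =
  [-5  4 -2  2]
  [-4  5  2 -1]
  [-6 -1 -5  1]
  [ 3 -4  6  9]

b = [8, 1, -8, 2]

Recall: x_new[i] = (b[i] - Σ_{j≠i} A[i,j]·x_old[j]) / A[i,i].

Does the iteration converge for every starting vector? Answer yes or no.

no

Split A = D + L + U, D = diag(-5, 5, -5, 9).
Jacobi: T = -D⁻¹(L+U), T[1,0] = -(-4)/(5) = +0.8000; T[1,1] = 0.
  T[0,:] = [+0.0000, +0.8000, -0.4000, +0.4000]
  T[1,:] = [+0.8000, +0.0000, -0.4000, +0.2000]
  T[2,:] = [-1.2000, -0.2000, +0.0000, +0.2000]
  T[3,:] = [-0.3333, +0.4444, -0.6667, +0.0000]
|λ(T)| sorted: 1.3531, 0.6196, 0.5951, 0.5951.
ρ = 1.3531; 1.3531 > 1 ⇒ diverges.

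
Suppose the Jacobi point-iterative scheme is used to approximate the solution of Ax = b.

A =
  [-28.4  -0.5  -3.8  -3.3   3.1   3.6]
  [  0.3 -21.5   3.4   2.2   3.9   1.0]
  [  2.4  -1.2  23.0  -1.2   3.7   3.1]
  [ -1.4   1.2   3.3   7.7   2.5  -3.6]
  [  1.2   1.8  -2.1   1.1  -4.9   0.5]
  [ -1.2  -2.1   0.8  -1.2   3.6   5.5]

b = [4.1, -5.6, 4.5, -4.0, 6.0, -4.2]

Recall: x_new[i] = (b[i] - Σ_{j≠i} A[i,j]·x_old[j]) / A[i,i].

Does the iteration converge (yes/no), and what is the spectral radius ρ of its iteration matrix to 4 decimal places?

Write A = D+L+U with D = diag(-28.4, -21.5, 23, 7.7, -4.9, 5.5).
Jacobi T = -D⁻¹(L+U): T[4,1] = -(1.8)/(-4.9) = +0.3673; T[4,4] = 0.
  T[0,:] = [+0.0000  -0.0176  -0.1338  -0.1162  +0.1092  +0.1268]
  T[1,:] = [+0.0140  +0.0000  +0.1581  +0.1023  +0.1814  +0.0465]
  T[2,:] = [-0.1043  +0.0522  +0.0000  +0.0522  -0.1609  -0.1348]
  T[3,:] = [+0.1818  -0.1558  -0.4286  +0.0000  -0.3247  +0.4675]
  T[4,:] = [+0.2449  +0.3673  -0.4286  +0.2245  +0.0000  +0.1020]
  T[5,:] = [+0.2182  +0.3818  -0.1455  +0.2182  -0.6545  +0.0000]
moduli |λ_i(T)| = 0.5851, 0.4371, 0.4371, 0.1842, 0.1842, 0.1505.
ρ(T) = max|λ| = 0.5851; 0.5851 < 1 ⇒ converges.

yes, ρ = 0.5851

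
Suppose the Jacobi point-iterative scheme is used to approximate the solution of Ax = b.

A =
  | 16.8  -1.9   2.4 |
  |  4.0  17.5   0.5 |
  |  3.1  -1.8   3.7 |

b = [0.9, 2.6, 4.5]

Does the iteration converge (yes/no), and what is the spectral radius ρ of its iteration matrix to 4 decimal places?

yes, ρ = 0.3623

Let D = diag(16.8, 17.5, 3.7); L, U the strict triangles.
T_J = -D⁻¹(L+U): T[1,0] = -(4)/(17.5) = -0.2286; T[1,1] = 0.
  T[0,:] = [+0.0000  +0.1131  -0.1429]
  T[1,:] = [-0.2286  +0.0000  -0.0286]
  T[2,:] = [-0.8378  +0.4865  +0.0000]
|roots of det(T-λI)|: 0.3623, 0.2265, 0.2265.
ρ = 0.3623; 0.3623 < 1, so it converges for any x₀.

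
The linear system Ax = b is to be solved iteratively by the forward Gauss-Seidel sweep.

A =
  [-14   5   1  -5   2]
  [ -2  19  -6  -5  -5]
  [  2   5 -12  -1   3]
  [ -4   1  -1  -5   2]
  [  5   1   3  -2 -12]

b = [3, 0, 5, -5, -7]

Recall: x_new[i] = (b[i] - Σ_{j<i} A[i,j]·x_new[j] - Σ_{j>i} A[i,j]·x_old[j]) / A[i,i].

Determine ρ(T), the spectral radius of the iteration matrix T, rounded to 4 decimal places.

A = D + L + U where D = diag(-14, 19, -12, -5, -12).
GS T = -(D+L)⁻¹U: row 0 first, T[0,4] = -(2)/(-14) = +0.1429; later rows by forward substitution.
  T[0,:] = [+0.0000  +0.3571  +0.0714  -0.3571  +0.1429]
  T[1,:] = [+0.0000  +0.0376  +0.3233  +0.2256  +0.2782]
  T[2,:] = [+0.0000  +0.0752  +0.1466  -0.0489  +0.3897]
  T[3,:] = [+0.0000  -0.2932  -0.0218  +0.3406  +0.2634]
  T[4,:] = [+0.0000  +0.2196  +0.0970  -0.1990  +0.1362]
|λ(T)| sorted: 0.5637, 0.2774, 0.2774, 0.0361, 0.0000.
spectral radius ρ = 0.5637; 0.5637 < 1 ⇒ converges.

0.5637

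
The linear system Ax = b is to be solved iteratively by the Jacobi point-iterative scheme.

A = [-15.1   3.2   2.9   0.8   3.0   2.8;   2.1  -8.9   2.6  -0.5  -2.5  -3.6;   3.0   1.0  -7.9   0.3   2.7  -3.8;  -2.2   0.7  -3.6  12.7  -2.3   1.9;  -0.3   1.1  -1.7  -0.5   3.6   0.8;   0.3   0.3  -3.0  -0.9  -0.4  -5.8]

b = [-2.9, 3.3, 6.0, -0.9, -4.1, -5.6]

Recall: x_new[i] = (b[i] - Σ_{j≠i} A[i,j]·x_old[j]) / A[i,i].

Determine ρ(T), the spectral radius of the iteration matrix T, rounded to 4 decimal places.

Write A = D+L+U with D = diag(-15.1, -8.9, -7.9, 12.7, 3.6, -5.8).
T_J = -D⁻¹(L+U): T[5,0] = -(0.3)/(-5.8) = +0.0517; T[5,5] = 0.
  T[0,:] = [+0.0000  +0.2119  +0.1921  +0.0530  +0.1987  +0.1854]
  T[1,:] = [+0.2360  +0.0000  +0.2921  -0.0562  -0.2809  -0.4045]
  T[2,:] = [+0.3797  +0.1266  +0.0000  +0.0380  +0.3418  -0.4810]
  T[3,:] = [+0.1732  -0.0551  +0.2835  +0.0000  +0.1811  -0.1496]
  T[4,:] = [+0.0833  -0.3056  +0.4722  +0.1389  +0.0000  -0.2222]
  T[5,:] = [+0.0517  +0.0517  -0.5172  -0.1552  -0.0690  +0.0000]
|roots of det(T-λI)|: 0.8444, 0.6556, 0.4899, 0.3198, 0.0819, 0.0631.
ρ = 0.8444; 0.8444 < 1, so it converges for any x₀.

0.8444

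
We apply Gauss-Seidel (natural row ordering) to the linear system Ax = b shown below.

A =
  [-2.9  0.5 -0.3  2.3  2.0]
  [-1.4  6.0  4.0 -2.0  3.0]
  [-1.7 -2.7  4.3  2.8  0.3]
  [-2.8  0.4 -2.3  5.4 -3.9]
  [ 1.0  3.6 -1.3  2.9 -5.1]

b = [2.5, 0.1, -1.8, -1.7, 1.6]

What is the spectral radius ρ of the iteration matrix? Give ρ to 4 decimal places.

Split A = D + L + U, D = diag(-2.9, 6, 4.3, 5.4, -5.1).
T_GS = -(D+L)⁻¹U: row 0 first, T[0,1] = -(0.5)/(-2.9) = +0.1724; later rows by forward substitution.
  T[0,:] = [+0.0000  +0.1724  -0.1034  +0.7931  +0.6897]
  T[1,:] = [+0.0000  +0.0402  -0.6908  +0.5184  -0.3391]
  T[2,:] = [+0.0000  +0.0934  -0.4747  -0.0121  -0.0100]
  T[3,:] = [+0.0000  +0.1262  -0.2046  +0.3677  +1.1007]
  T[4,:] = [+0.0000  +0.1102  -0.5033  +0.7336  +0.5243]
|λ(T)| sorted: 1.3697, 0.4766, 0.4766, 0.0341, 0.0000.
ρ(T) = max|λ| = 1.3697; 1.3697 > 1 ⇒ diverges.

1.3697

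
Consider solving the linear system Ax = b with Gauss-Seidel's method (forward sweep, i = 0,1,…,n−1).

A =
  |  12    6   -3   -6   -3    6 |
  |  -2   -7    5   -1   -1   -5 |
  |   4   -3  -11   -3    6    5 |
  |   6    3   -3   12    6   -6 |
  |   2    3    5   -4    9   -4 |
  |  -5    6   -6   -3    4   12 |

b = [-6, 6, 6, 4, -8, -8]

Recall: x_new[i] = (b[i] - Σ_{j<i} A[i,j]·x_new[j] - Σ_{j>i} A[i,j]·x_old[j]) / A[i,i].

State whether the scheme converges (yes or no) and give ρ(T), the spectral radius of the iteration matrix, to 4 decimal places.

Split A = D + L + U, D = diag(12, -7, -11, 12, 9, 12).
T_GS = -(D+L)⁻¹U: row 0 first, T[0,5] = -(6)/(12) = -0.5000; later rows by forward substitution.
  T[0,:] = [+0.0000 -0.5000 +0.2500 +0.5000 +0.2500 -0.5000]
  T[1,:] = [+0.0000 +0.1429 +0.6429 -0.2857 -0.2143 -0.5714]
  T[2,:] = [+0.0000 -0.2208 -0.0844 -0.0130 +0.6948 +0.4286]
  T[3,:] = [+0.0000 +0.1591 -0.3068 -0.1818 -0.3977 +1.0000]
  T[4,:] = [+0.0000 +0.2569 -0.3593 -0.0895 -0.5469 +0.9524]
  T[5,:] = [+0.0000 -0.4360 -0.2164 +0.3291 +0.6416 +0.2242]
|roots of det(T-λI)|: 1.1235, 0.4811, 0.4811, 0.1862, 0.1862, 0.0000.
ρ(T) = max|λ| = 1.1235; 1.1235 > 1, so it fails to converge.

no, ρ = 1.1235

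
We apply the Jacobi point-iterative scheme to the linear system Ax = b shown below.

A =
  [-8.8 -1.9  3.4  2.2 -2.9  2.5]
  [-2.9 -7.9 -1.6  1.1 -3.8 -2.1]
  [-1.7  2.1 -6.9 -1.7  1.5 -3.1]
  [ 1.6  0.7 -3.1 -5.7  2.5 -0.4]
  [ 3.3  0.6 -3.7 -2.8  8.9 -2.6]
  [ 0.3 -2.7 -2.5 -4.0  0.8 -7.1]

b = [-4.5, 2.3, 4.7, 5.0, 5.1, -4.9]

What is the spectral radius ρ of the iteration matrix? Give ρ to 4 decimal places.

Let D = diag(-8.8, -7.9, -6.9, -5.7, 8.9, -7.1); L, U the strict triangles.
Jacobi: T = -D⁻¹(L+U), T[1,5] = -(-2.1)/(-7.9) = -0.2658; T[1,1] = 0.
  T[0,:] = [+0.0000 -0.2159 +0.3864 +0.2500 -0.3295 +0.2841]
  T[1,:] = [-0.3671 +0.0000 -0.2025 +0.1392 -0.4810 -0.2658]
  T[2,:] = [-0.2464 +0.3043 +0.0000 -0.2464 +0.2174 -0.4493]
  T[3,:] = [+0.2807 +0.1228 -0.5439 +0.0000 +0.4386 -0.0702]
  T[4,:] = [-0.3708 -0.0674 +0.4157 +0.3146 +0.0000 +0.2921]
  T[5,:] = [+0.0423 -0.3803 -0.3521 -0.5634 +0.1127 +0.0000]
|λ(T)| sorted: 1.1462, 0.6210, 0.6210, 0.2978, 0.2851, 0.1571.
ρ = 1.1462; 1.1462 > 1, so it fails to converge.

1.1462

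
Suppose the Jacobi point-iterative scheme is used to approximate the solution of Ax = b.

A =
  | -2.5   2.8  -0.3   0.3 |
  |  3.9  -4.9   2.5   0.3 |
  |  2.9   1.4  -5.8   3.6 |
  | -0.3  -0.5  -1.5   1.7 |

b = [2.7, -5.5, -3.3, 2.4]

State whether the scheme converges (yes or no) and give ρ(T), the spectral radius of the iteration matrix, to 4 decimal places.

Write A = D+L+U with D = diag(-2.5, -4.9, -5.8, 1.7).
Jacobi T = -D⁻¹(L+U): T[1,3] = -(0.3)/(-4.9) = +0.0612; T[1,1] = 0.
  T[0,:] = [+0.0000  +1.1200  -0.1200  +0.1200]
  T[1,:] = [+0.7959  +0.0000  +0.5102  +0.0612]
  T[2,:] = [+0.5000  +0.2414  +0.0000  +0.6207]
  T[3,:] = [+0.1765  +0.2941  +0.8824  +0.0000]
|λ(T)| sorted: 1.2875, 0.8768, 0.8768, 0.3892.
ρ = 1.2875; 1.2875 > 1, so it fails to converge.

no, ρ = 1.2875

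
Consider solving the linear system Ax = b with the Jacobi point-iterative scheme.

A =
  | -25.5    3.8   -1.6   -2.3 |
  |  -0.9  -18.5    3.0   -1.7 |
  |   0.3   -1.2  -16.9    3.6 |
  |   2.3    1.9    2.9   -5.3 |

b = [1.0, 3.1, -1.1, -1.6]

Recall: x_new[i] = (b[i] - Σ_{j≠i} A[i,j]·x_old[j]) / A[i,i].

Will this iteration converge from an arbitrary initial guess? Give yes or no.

yes

Let D = diag(-25.5, -18.5, -16.9, -5.3); L, U the strict triangles.
T_J = -D⁻¹(L+U): T[1,3] = -(-1.7)/(-18.5) = -0.0919; T[1,1] = 0.
  T[0,:] = [+0.0000  +0.1490  -0.0627  -0.0902]
  T[1,:] = [-0.0486  +0.0000  +0.1622  -0.0919]
  T[2,:] = [+0.0178  -0.0710  +0.0000  +0.2130]
  T[3,:] = [+0.4340  +0.3585  +0.5472  +0.0000]
|λ(T)| sorted: 0.2718, 0.2192, 0.1943, 0.1943.
spectral radius ρ = 0.2718; 0.2718 < 1, so it converges for any x₀.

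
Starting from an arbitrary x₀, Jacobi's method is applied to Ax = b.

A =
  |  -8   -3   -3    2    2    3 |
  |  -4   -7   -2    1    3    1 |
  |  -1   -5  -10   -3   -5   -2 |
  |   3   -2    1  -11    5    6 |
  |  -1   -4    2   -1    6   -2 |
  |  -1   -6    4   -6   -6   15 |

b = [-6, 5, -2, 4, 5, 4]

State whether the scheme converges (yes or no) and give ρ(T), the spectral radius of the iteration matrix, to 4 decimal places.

Split A = D + L + U, D = diag(-8, -7, -10, -11, 6, 15).
T_J = -D⁻¹(L+U): T[4,3] = -(-1)/(6) = +0.1667; T[4,4] = 0.
  T[0,:] = [+0.0000 -0.3750 -0.3750 +0.2500 +0.2500 +0.3750]
  T[1,:] = [-0.5714 +0.0000 -0.2857 +0.1429 +0.4286 +0.1429]
  T[2,:] = [-0.1000 -0.5000 +0.0000 -0.3000 -0.5000 -0.2000]
  T[3,:] = [+0.2727 -0.1818 +0.0909 +0.0000 +0.4545 +0.5455]
  T[4,:] = [+0.1667 +0.6667 -0.3333 +0.1667 +0.0000 +0.3333]
  T[5,:] = [+0.0667 +0.4000 -0.2667 +0.4000 +0.4000 +0.0000]
|eigenvalues of T|: 1.2302, 0.8544, 0.5923, 0.4783, 0.4783, 0.0795.
ρ(T) = max|λ| = 1.2302; 1.2302 > 1: divergent.

no, ρ = 1.2302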